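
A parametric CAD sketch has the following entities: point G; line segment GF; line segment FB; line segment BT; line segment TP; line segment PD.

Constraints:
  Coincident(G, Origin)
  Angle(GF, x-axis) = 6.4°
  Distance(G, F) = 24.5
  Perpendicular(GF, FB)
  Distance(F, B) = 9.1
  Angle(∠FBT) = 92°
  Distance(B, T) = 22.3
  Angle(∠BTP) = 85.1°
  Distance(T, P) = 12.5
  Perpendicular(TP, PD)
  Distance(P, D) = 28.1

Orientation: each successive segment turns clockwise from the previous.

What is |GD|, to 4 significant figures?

30.93

∠BTP = 85.1° gives TP at 93.50° from the x-axis; with |TP| = 12.5, P = (2.538, 2.907). TP is perpendicular to PD, so PD runs at 3.500°; with |PD| = 28.1, D = (30.59, 4.622). Then |GD| = |D − G| = 30.93.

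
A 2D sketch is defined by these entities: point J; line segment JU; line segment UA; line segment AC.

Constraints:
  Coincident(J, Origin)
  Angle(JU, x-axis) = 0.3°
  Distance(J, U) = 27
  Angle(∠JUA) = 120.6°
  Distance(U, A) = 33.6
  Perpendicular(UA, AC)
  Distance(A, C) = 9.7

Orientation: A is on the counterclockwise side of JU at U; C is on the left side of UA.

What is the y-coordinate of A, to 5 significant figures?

29.151

J is at the origin; JU runs at 0.3° with length 27.0, so U = 27.0·(cos 0.3°, sin 0.3°) = (27.000, 0.14137). ∠JUA = 120.6°, so UA runs at 0.3° + (180° − 120.6°) = 59.700° from the x-axis; with |UA| = 33.6, A = U + 33.6·(cos 59.700°, sin 59.700°) = (43.952, 29.151). So A.y = 29.151.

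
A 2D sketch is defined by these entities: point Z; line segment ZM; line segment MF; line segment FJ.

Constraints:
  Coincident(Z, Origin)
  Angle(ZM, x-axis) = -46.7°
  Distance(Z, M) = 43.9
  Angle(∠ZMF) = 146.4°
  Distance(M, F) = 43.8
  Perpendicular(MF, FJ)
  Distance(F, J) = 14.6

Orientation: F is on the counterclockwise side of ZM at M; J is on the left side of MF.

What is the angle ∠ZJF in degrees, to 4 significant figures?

96.88°

∠ZMF = 146.4°, so MF runs at -46.7° + (180° − 146.4°) = -13.10° from the x-axis; with |MF| = 43.8, F = M + 43.8·(cos -13.10°, sin -13.10°) = (72.77, -41.88). The perpendicularity gives FJ at right angles to MF; with |FJ| = 14.6 on the left of MF, J = F + 14.6·(0.2267, 0.9740) = (76.08, -27.66). Then cos ∠ZJF = JZ·JF / (|JZ||JF|), giving 96.88°.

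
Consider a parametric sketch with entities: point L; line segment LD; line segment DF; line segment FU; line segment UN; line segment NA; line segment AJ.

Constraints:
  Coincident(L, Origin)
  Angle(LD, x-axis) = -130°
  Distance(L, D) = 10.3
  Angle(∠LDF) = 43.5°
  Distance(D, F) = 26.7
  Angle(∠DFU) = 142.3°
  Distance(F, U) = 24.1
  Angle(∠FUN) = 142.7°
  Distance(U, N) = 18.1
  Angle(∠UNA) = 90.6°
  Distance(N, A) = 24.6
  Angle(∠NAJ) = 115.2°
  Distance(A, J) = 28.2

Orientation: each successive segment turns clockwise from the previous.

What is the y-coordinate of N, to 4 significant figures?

44.44

L is at the origin; LD runs at -130.0° with length 10.3, so D = (-6.621, -7.890). ∠LDF = 43.5° gives DF at 93.50° from the x-axis; with |DF| = 26.7, F = (-8.251, 18.76). ∠DFU = 142.3° gives FU at 55.80° from the x-axis; with |FU| = 24.1, U = (5.296, 38.69). ∠FUN = 142.7° gives UN at 18.50° from the x-axis; with |UN| = 18.1, N = (22.46, 44.44). So N.y = 44.44.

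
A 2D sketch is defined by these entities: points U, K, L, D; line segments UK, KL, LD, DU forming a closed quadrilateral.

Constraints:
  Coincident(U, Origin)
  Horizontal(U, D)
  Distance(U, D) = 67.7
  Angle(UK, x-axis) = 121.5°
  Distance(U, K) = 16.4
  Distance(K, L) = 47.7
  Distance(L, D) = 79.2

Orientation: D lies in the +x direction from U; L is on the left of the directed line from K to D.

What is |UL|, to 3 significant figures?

58.1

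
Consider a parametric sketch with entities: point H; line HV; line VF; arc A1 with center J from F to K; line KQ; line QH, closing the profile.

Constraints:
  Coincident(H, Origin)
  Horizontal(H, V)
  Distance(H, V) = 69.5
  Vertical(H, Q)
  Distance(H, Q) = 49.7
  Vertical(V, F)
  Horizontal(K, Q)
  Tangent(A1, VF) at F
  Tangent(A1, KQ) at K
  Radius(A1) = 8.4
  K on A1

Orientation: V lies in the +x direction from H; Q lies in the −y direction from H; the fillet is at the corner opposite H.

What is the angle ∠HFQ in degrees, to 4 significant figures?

37.61°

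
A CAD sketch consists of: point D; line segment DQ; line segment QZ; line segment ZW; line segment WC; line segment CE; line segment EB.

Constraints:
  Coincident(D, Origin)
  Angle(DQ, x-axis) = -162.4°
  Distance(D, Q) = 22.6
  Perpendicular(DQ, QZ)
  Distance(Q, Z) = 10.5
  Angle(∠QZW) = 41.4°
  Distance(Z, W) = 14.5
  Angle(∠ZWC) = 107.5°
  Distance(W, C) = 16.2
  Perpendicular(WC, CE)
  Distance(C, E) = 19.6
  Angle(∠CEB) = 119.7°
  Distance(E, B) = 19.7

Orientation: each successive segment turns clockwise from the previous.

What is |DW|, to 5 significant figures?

13.016

D is at the origin; DQ runs at -162.4° with length 22.6, so Q = (-21.542, -6.8336). DQ ⟂ QZ, so QZ runs at 107.60°; with |QZ| = 10.5, Z = (-24.717, 3.1749). ∠QZW = 41.4° gives ZW at -31.000° from the x-axis; with |ZW| = 14.5, W = (-12.288, -4.2931). Then |DW| = |W − D| = 13.016.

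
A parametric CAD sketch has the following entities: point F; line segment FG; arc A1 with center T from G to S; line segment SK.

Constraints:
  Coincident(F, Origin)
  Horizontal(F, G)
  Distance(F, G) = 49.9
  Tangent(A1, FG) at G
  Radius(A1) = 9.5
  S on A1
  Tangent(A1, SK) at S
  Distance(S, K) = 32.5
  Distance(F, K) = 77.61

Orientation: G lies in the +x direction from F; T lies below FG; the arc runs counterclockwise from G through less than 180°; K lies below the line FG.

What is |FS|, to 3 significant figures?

46.5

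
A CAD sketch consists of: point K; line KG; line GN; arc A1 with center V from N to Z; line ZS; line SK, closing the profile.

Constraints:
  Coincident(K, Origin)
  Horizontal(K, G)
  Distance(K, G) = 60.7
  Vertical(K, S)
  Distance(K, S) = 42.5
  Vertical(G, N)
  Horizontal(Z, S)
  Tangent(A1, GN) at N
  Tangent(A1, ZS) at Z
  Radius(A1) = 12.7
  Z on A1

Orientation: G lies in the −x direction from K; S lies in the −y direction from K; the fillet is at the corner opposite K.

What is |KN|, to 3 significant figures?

67.6

K is at the origin; KG is horizontal with |KG| = 60.7 and G on the −x side, so G = (-60.7, 0.00). KS is vertical with |KS| = 42.5 and S on the −y side, so S = (0.00, -42.5). The virtual corner opposite K is at (-60.7, -42.5). Tangency of A1 to GN means the radius VN is perpendicular to GN and A1 meets ZS tangentially, so VZ is at right angles to ZS, with radius 12.7, so the center V sits 12.7 in from both sides at V = (-48.0, -29.8). That places the tangent points at N = (-60.7, -29.8) on GN and Z = (-48.0, -42.5) on ZS. Then |KN| = |N − K| = 67.6.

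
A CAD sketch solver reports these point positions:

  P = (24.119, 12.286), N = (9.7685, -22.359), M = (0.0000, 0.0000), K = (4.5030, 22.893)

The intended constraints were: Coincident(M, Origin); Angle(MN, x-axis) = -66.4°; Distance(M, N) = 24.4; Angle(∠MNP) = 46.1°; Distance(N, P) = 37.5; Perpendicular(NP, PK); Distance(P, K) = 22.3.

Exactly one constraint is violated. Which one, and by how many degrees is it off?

Perpendicular(NP, PK) — off by 5.90°.

M = (0.00, 0.00) ✓; MN at -66.40° ✓; |MN| = 24.40 ✓; ∠MNP = 46.10° ✓; |NP| = 37.50 ✓; ∠(NP, PK) = 84.10° ✗; |PK| = 22.30 ✓.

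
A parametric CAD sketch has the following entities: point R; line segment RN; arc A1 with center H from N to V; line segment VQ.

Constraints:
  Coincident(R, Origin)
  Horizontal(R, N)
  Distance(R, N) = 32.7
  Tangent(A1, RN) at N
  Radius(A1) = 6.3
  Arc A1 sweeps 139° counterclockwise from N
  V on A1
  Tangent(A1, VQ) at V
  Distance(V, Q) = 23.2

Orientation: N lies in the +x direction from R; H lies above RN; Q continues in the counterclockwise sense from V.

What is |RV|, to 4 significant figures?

38.46

R is at the origin; RN is horizontal with |RN| = 32.7 and N on the +x side, so N = (32.70, 0.000). The tangent condition forces HN to be normal to RN, so H = N + (0, 6.3) = (32.70, 6.300). On A1, N sits at bearing -90° from H; a 139° counterclockwise sweep puts V at bearing 49°, so V = H + 6.3·(cos 49°, sin 49°) = (36.83, 11.05). Then |RV| = |V − R| = 38.46.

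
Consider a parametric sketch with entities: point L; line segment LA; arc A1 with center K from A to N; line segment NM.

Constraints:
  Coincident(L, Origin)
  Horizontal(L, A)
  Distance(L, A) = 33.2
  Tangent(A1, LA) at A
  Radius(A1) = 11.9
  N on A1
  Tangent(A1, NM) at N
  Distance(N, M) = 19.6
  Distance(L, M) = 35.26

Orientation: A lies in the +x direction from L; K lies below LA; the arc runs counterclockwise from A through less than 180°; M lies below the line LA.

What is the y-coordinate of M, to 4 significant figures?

-29.79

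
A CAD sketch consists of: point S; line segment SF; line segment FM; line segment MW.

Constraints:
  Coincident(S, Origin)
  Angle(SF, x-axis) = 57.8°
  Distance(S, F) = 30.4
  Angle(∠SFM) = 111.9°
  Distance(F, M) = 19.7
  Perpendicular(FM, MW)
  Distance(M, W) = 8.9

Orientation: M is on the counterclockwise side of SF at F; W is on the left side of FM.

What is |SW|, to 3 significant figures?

36.6

S is at the origin; SF runs at 57.8° with length 30.4, so F = 30.4·(cos 57.8°, sin 57.8°) = (16.2, 25.7). ∠SFM = 111.9°, so FM runs at 57.8° + (180° − 111.9°) = 126° from the x-axis; with |FM| = 19.7, M = F + 19.7·(cos 126°, sin 126°) = (4.65, 41.7). FM ⟂ MW; with |MW| = 8.9 on the left of FM, W = M + 8.9·(-0.810, -0.586) = (-2.56, 36.5). Then |SW| = |W − S| = 36.6.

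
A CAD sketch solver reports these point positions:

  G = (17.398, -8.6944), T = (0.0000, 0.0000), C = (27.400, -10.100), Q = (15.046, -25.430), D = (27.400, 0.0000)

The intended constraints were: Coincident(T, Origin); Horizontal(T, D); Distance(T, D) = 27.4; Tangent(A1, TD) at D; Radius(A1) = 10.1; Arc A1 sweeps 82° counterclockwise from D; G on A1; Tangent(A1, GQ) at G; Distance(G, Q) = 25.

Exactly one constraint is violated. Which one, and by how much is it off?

Distance(G, Q) = 25 — off by 8.10.

T = (0.00, 0.00) ✓; T.y = 0.00, D.y = 0.00 ✓; |TD| = 27.40 ✓; ∠(CD, DT) = 90.00° ✓; |CD| = 10.10 ✓; bearing(C→G) − bearing(C→D) = 82.00° ✓; |CG| = 10.10 ✓; ∠(CG, GQ) = 90.00° ✓; |GQ| = 16.90 ✗.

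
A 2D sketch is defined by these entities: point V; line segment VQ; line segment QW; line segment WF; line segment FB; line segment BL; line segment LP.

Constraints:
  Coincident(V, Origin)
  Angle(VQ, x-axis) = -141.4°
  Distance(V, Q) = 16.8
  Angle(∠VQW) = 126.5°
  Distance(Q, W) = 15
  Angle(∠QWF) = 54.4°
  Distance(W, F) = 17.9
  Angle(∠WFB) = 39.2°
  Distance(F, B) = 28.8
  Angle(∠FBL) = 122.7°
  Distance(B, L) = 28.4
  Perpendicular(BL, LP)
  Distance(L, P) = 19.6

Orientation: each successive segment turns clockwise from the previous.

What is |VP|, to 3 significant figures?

55.3

V is at the origin; VQ runs at -141.4° with length 16.8, so Q = (-13.1, -10.5). ∠VQW = 126.5° gives QW at 165° from the x-axis; with |QW| = 15.0, W = (-27.6, -6.62). ∠QWF = 54.4° gives WF at 39.5° from the x-axis; with |WF| = 17.9, F = (-13.8, 4.76). ∠WFB = 39.2° gives FB at -101° from the x-axis; with |FB| = 28.8, B = (-19.5, -23.5). ∠FBL = 122.7° gives BL at -159° from the x-axis; with |BL| = 28.4, L = (-45.9, -33.8). BL is perpendicular to LP, so LP runs at 111°; with |LP| = 19.6, P = (-53.0, -15.6). Then |VP| = |P − V| = 55.3.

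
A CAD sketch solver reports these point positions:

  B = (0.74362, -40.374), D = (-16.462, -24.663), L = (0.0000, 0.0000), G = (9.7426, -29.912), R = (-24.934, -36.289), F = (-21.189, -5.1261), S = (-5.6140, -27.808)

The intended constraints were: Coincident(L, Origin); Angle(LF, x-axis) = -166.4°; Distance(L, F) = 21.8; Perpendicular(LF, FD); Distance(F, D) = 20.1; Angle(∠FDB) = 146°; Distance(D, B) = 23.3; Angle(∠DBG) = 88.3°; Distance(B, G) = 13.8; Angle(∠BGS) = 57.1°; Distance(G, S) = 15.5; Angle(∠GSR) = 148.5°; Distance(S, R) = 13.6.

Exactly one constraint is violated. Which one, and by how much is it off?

Distance(S, R) = 13.6 — off by 7.50.

L = (0.00, 0.00) ✓; LF at -166.4° ✓; |LF| = 21.80 ✓; ∠(LF, FD) = 90.00° ✓; |FD| = 20.10 ✓; ∠FDB = 146.0° ✓; |DB| = 23.30 ✓; ∠DBG = 88.30° ✓; |BG| = 13.80 ✓; ∠BGS = 57.10° ✓; |GS| = 15.50 ✓; ∠GSR = 148.5° ✓; |SR| = 21.10 ✗.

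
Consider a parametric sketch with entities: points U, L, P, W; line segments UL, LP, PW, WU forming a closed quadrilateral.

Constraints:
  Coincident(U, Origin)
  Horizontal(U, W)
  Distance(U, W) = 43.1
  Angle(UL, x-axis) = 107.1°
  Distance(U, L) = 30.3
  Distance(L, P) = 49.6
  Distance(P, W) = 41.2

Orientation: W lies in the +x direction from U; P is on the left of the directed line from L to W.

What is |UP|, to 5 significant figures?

56.738

Checks: |LP| = 49.60 ✓; |PW| = 41.20 ✓.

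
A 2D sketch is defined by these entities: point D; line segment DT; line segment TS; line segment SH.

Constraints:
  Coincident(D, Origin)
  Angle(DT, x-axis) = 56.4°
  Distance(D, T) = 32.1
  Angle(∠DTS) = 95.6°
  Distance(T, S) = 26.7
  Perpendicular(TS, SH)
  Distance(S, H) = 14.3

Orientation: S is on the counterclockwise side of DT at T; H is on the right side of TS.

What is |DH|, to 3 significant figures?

55.0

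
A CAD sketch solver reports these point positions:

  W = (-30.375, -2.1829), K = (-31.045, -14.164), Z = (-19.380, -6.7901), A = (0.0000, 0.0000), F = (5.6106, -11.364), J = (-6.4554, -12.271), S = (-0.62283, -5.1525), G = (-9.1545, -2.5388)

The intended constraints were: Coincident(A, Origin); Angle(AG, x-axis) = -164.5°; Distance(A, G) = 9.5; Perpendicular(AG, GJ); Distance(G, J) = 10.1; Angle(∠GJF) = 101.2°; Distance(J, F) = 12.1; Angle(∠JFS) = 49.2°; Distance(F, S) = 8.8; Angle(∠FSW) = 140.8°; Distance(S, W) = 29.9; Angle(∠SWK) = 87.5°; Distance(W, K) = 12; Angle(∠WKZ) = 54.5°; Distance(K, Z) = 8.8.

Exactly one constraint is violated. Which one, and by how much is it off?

Distance(K, Z) = 8.8 — off by 5.00.

A = (0.00, 0.00) ✓; AG at -164.5° ✓; |AG| = 9.500 ✓; ∠(AG, GJ) = 90.00° ✓; |GJ| = 10.10 ✓; ∠GJF = 101.2° ✓; |JF| = 12.10 ✓; ∠JFS = 49.20° ✓; |FS| = 8.800 ✓; ∠FSW = 140.8° ✓; |SW| = 29.90 ✓; ∠SWK = 87.50° ✓; |WK| = 12.00 ✓; ∠WKZ = 54.50° ✓; |KZ| = 13.80 ✗.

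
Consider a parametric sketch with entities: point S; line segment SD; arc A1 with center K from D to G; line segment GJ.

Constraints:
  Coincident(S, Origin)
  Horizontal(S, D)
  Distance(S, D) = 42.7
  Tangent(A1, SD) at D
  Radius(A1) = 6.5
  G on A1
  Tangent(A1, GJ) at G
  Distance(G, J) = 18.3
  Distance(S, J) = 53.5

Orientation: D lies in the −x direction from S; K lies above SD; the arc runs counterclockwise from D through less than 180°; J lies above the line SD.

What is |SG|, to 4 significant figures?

38.54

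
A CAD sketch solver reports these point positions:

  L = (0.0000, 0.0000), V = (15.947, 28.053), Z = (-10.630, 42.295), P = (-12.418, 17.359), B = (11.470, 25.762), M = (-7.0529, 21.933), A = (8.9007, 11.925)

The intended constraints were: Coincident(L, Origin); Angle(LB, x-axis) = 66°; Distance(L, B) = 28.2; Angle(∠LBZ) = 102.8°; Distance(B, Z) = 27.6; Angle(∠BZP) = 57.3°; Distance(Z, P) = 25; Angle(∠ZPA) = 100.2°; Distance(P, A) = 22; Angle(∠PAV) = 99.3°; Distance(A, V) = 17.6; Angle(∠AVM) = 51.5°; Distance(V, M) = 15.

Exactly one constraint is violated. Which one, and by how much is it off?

Distance(V, M) = 15 — off by 8.80.

L = (0.00, 0.00) ✓; LB at 66.00° ✓; |LB| = 28.20 ✓; ∠LBZ = 102.8° ✓; |BZ| = 27.60 ✓; ∠BZP = 57.30° ✓; |ZP| = 25.00 ✓; ∠ZPA = 100.2° ✓; |PA| = 22.00 ✓; ∠PAV = 99.30° ✓; |AV| = 17.60 ✓; ∠AVM = 51.50° ✓; |VM| = 23.80 ✗.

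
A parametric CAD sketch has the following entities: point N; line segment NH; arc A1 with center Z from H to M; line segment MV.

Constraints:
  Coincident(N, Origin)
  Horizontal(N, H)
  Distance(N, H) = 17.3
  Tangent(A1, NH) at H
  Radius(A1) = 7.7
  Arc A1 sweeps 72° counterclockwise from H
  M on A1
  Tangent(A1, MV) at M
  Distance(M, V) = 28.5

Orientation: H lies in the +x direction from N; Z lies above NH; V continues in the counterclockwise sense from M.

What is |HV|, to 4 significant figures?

36.22

N is at the origin; N and H share the same y with |NH| = 17.3 and H on the +x side, so H = (17.30, 0.000). Since A1 is tangent to NH there, ZH ⟂ NH, so Z = H + (0, 7.7) = (17.30, 7.700). On A1, H sits at bearing -90° from Z; a 72° counterclockwise sweep puts M at bearing -18°, so M = Z + 7.7·(cos -18°, sin -18°) = (24.62, 5.321). Tangency of A1 to MV means the radius ZM is perpendicular to MV, so MV runs along (−sin -18°, cos -18°); with |MV| = 28.5, V = (33.43, 32.43). Then |HV| = |V − H| = 36.22.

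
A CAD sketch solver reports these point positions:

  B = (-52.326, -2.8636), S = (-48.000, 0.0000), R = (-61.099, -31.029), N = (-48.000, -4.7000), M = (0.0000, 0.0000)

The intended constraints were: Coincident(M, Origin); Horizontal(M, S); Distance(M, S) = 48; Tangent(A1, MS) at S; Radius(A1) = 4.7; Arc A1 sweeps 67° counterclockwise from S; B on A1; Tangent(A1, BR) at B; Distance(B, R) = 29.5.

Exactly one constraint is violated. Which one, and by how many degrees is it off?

Tangent(A1, BR) at B — off by 5.70°.

M = (0.00, 0.00) ✓; M.y = 0.00, S.y = 0.00 ✓; |MS| = 48.00 ✓; ∠(NS, SM) = 90.00° ✓; |NS| = 4.700 ✓; bearing(N→B) − bearing(N→S) = 67.00° ✓; |NB| = 4.700 ✓; ∠(NB, BR) = 84.30° ✗; |BR| = 29.50 ✓.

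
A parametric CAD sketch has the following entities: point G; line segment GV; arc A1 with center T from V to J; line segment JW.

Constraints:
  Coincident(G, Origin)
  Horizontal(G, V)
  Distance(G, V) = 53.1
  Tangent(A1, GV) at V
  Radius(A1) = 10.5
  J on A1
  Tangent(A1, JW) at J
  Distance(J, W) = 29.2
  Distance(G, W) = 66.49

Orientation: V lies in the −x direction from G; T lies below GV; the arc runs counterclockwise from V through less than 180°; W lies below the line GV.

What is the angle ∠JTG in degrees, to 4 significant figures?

169.3°

G is at the origin; GV is horizontal with |GV| = 53.1 and V on the −x side, so V = (-53.10, 0.000). Tangency of A1 to GV means the radius TV is perpendicular to GV, so T = V + (0, -10.5) = (-53.10, -10.50). Since TJ ⟂ JW (tangency), |TW| = √(10.5² + 29.2²) = 31.03 regardless of where J sits on A1. So W lies on both circle(G, 66.49) and circle(T, 31.03); the below-GV intersection is W = (-51.94, -41.51). J is the foot of the tangent from W: J = (-62.84, -14.42).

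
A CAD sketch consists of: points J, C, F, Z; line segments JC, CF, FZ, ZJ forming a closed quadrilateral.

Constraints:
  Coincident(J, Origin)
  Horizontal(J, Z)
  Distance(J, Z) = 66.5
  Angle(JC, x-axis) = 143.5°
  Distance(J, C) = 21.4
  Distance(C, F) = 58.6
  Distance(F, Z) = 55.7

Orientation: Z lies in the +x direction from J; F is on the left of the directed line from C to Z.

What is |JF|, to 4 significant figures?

54.62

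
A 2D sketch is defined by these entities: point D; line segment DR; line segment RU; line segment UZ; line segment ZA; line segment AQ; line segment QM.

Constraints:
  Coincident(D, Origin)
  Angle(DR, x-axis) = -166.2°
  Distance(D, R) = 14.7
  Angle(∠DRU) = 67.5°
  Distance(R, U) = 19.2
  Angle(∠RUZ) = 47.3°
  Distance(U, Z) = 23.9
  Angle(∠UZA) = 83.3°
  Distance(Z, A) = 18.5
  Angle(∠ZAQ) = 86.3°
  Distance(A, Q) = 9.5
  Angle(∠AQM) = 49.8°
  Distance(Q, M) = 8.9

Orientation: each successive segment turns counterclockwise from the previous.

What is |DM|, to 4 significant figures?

10.24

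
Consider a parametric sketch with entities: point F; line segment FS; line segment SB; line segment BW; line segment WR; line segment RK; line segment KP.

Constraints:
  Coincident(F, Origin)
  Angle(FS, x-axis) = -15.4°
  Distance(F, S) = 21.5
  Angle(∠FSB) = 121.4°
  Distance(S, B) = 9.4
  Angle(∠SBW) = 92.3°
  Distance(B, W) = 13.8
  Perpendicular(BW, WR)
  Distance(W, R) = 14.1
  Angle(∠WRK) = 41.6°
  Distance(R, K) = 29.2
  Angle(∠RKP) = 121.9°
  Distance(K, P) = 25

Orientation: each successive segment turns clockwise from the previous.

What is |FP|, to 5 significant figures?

55.388

F is at the origin; FS runs at -15.4° with length 21.5, so S = (20.728, -5.7095). ∠FSB = 121.4° gives SB at -74.000° from the x-axis; with |SB| = 9.4, B = (23.319, -14.745). ∠SBW = 92.3° gives BW at -161.70° from the x-axis; with |BW| = 13.8, W = (10.217, -19.078). BW is perpendicular to WR, so WR runs at 108.30°; with |WR| = 14.1, R = (5.7897, -5.6915). ∠WRK = 41.6° gives RK at -30.100° from the x-axis; with |RK| = 29.2, K = (31.052, -20.336). ∠RKP = 121.9° gives KP at -88.200° from the x-axis; with |KP| = 25.0, P = (31.837, -45.323). Then |FP| = |P − F| = 55.388.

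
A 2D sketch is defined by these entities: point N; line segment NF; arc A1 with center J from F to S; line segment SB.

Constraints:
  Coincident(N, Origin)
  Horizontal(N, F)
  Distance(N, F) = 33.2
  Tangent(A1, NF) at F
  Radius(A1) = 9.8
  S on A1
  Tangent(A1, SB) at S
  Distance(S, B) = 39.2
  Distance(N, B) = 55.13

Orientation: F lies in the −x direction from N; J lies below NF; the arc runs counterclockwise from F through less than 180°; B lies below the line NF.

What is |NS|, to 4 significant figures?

44.31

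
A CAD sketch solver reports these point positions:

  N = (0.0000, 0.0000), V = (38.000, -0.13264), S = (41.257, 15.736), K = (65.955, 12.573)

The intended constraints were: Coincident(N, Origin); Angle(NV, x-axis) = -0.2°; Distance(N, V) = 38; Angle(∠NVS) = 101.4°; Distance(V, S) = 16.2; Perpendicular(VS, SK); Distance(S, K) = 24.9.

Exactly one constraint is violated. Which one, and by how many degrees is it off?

Perpendicular(VS, SK) — off by 4.30°.

N = (0.00, 0.00) ✓; NV at -0.2000° ✓; |NV| = 38.00 ✓; ∠NVS = 101.4° ✓; |VS| = 16.20 ✓; ∠(VS, SK) = 85.70° ✗; |SK| = 24.90 ✓.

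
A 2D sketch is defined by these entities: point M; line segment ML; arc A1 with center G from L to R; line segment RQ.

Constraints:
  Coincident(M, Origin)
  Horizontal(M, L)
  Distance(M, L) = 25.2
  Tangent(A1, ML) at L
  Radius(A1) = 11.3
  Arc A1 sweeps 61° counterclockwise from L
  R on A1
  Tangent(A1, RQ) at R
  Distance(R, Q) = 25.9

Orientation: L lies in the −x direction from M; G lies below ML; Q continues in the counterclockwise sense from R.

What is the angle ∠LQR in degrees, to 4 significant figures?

9.241°

M is at the origin; ML is horizontal with |ML| = 25.2 and L on the −x side, so L = (-25.20, 0.000). A1 meets ML tangentially, so GL is at right angles to ML, so G = L + (0, -11.3) = (-25.20, -11.30). On A1, L sits at bearing 90° from G; a 61° counterclockwise sweep puts R at bearing 151°, so R = G + 11.3·(cos 151°, sin 151°) = (-35.08, -5.822). The tangent condition forces GR to be normal to RQ, so RQ runs along (−sin 151°, cos 151°); with |RQ| = 25.9, Q = (-47.64, -28.47). Then cos ∠LQR = QL·QR / (|QL||QR|), giving 9.241°.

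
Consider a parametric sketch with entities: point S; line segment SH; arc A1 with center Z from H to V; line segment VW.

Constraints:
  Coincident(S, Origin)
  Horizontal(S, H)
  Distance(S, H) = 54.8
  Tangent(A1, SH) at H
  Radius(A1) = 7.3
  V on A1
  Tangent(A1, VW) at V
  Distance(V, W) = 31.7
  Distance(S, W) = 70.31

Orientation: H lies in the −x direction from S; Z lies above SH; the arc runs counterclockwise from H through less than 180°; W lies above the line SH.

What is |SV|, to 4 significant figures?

48.85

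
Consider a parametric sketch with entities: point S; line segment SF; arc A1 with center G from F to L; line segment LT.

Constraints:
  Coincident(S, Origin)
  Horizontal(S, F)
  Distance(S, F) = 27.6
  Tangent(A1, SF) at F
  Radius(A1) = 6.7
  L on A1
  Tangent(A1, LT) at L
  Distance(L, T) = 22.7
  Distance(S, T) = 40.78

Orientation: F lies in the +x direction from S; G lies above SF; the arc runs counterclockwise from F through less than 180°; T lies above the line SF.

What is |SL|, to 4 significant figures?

35.09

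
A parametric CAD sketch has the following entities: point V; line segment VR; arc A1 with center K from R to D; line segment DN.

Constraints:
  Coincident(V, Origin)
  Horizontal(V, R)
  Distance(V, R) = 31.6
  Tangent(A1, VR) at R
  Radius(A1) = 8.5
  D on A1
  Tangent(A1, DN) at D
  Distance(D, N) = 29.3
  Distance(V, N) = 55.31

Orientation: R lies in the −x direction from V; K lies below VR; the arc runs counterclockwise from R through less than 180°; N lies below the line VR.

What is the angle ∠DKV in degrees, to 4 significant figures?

164.2°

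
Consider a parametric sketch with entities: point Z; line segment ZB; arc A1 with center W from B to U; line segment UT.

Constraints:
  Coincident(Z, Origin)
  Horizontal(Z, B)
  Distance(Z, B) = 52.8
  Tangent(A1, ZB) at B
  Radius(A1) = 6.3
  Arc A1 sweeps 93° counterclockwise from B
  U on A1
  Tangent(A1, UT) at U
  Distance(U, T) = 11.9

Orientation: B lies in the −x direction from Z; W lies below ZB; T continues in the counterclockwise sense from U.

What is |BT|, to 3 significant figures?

19.4

On A1, B sits at bearing 90° from W; a 93° counterclockwise sweep puts U at bearing 183°, so U = W + 6.3·(cos 183°, sin 183°) = (-59.1, -6.63). Tangency of A1 to UT means the radius WU is perpendicular to UT, so UT runs along (−sin 183°, cos 183°); with |UT| = 11.9, T = (-58.5, -18.5). Then |BT| = |T − B| = 19.4.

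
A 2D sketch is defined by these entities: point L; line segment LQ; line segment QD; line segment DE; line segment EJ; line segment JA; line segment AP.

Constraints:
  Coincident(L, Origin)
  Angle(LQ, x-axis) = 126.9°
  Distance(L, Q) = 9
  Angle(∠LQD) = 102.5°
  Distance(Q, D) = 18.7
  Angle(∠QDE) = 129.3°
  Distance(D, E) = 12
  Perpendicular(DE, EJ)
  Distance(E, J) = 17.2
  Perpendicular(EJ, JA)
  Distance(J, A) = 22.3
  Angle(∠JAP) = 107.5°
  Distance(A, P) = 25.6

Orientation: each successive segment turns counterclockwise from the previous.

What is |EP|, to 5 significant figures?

30.854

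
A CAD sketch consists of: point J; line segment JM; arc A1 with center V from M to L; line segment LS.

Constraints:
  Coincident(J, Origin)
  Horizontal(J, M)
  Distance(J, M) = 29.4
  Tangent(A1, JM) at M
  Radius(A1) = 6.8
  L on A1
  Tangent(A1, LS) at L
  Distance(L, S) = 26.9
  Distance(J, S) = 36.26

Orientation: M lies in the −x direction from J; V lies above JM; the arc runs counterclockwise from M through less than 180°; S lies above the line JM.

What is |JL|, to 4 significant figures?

23.38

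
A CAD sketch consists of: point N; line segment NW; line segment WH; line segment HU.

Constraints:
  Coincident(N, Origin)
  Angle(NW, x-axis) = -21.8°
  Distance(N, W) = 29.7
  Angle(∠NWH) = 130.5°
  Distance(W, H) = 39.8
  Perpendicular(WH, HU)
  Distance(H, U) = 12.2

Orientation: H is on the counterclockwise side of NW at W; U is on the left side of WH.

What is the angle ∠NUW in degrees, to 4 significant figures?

27.01°

N is at the origin; NW runs at -21.8° with length 29.7, so W = 29.7·(cos -21.8°, sin -21.8°) = (27.58, -11.03). ∠NWH = 130.5°, so WH runs at -21.8° + (180° − 130.5°) = 27.70° from the x-axis; with |WH| = 39.8, H = W + 39.8·(cos 27.70°, sin 27.70°) = (62.81, 7.471). The perpendicularity gives HU at right angles to WH; with |HU| = 12.2 on the left of WH, U = H + 12.2·(-0.4648, 0.8854) = (57.14, 18.27). Then cos ∠NUW = UN·UW / (|UN||UW|), giving 27.01°.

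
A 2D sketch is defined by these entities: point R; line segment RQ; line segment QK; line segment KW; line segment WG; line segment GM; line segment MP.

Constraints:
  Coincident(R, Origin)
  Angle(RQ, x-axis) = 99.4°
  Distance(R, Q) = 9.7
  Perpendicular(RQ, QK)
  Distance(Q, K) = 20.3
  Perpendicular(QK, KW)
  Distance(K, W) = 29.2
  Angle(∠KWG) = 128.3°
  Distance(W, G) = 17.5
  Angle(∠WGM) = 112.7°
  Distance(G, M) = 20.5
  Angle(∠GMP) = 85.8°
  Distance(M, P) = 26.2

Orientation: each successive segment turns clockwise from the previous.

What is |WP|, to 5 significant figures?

27.231

R is at the origin; RQ runs at 99.4° with length 9.7, so Q = (-1.5843, 9.5697). The perpendicularity gives QK at right angles to RQ, so QK runs at 9.4000°; with |QK| = 20.3, K = (18.443, 12.885). QK is perpendicular to KW, so KW runs at -80.600°; with |KW| = 29.2, W = (23.212, -15.923). ∠KWG = 128.3° gives WG at -132.30° from the x-axis; with |WG| = 17.5, G = (11.435, -28.866). ∠WGM = 112.7° gives GM at 160.40° from the x-axis; with |GM| = 20.5, M = (-7.8776, -21.989). ∠GMP = 85.8° gives MP at 66.200° from the x-axis; with |MP| = 26.2, P = (2.6953, 1.9825). Then |WP| = |P − W| = 27.231.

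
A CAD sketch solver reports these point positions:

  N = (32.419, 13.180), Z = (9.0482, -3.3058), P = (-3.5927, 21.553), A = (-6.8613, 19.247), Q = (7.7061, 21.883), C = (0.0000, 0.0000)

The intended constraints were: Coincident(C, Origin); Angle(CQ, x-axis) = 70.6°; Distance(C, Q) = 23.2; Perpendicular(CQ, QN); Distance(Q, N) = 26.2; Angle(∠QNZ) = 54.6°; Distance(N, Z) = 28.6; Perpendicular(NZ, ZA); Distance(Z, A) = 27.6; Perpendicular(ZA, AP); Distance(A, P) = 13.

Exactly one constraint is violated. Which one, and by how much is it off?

Distance(A, P) = 13 — off by 9.00.

C = (0.00, 0.00) ✓; CQ at 70.60° ✓; |CQ| = 23.20 ✓; ∠(CQ, QN) = 90.00° ✓; |QN| = 26.20 ✓; ∠QNZ = 54.60° ✓; |NZ| = 28.60 ✓; ∠(NZ, ZA) = 90.00° ✓; |ZA| = 27.60 ✓; ∠(ZA, AP) = 90.00° ✓; |AP| = 4.000 ✗.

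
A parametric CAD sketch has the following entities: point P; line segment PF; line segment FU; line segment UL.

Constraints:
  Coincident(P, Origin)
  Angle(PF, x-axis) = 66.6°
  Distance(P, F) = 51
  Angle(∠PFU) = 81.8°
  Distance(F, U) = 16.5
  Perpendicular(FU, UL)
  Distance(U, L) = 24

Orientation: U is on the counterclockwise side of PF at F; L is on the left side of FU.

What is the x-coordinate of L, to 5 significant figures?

-1.9608

P is at the origin; PF runs at 66.6° with length 51.0, so F = 51.0·(cos 66.6°, sin 66.6°) = (20.255, 46.805). ∠PFU = 81.8°, so FU runs at 66.6° + (180° − 81.8°) = 164.80° from the x-axis; with |FU| = 16.5, U = F + 16.5·(cos 164.80°, sin 164.80°) = (4.3318, 51.132). The perpendicularity gives UL at right angles to FU; with |UL| = 24.0 on the left of FU, L = U + 24.0·(-0.26219, -0.96502) = (-1.9608, 27.971). So L.x = -1.9608.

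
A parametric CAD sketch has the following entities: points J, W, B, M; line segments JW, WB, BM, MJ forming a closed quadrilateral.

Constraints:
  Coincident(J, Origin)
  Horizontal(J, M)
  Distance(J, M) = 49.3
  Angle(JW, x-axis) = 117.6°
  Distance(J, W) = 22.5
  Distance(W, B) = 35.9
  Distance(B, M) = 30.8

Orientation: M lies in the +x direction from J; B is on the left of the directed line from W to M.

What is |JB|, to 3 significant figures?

32.1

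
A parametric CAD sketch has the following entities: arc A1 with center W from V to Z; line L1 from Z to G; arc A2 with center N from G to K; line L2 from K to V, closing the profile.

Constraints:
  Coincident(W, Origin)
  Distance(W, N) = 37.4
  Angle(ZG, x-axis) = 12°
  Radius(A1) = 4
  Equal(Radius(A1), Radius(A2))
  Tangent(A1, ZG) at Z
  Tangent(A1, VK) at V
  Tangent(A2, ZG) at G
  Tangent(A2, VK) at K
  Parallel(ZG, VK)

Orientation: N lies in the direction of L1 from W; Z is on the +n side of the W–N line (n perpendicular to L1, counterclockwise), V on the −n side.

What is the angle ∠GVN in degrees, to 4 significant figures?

5.969°

Tangency of A1 to both parallel lines with radius 4.0 puts Z and V at W ± 4.0·n: Z = (-0.8316, 3.913), V = (0.8316, -3.913). Equal radii place G and K the same way about N: G = N + 4.0·n = (35.75, 11.69), K = N − 4.0·n = (37.41, 3.863). Then cos ∠GVN = VG·VN / (|VG||VN|), giving 5.969°.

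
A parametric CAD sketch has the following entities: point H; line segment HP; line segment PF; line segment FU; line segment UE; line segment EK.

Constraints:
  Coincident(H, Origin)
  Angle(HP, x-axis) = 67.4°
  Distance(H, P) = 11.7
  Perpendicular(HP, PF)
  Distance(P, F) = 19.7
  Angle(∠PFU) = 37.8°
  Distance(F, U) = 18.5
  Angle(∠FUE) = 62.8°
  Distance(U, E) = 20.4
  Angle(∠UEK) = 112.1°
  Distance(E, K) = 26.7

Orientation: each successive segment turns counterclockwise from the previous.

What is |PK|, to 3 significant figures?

33.2

H is at the origin; HP runs at 67.4° with length 11.7, so P = (4.50, 10.8). HP is perpendicular to PF, so PF runs at 157°; with |PF| = 19.7, F = (-13.7, 18.4). ∠PFU = 37.8° gives FU at -60.4° from the x-axis; with |FU| = 18.5, U = (-4.55, 2.29). ∠FUE = 62.8° gives UE at 56.8° from the x-axis; with |UE| = 20.4, E = (6.62, 19.4). ∠UEK = 112.1° gives EK at 125° from the x-axis; with |EK| = 26.7, K = (-8.58, 41.3). Then |PK| = |K − P| = 33.2.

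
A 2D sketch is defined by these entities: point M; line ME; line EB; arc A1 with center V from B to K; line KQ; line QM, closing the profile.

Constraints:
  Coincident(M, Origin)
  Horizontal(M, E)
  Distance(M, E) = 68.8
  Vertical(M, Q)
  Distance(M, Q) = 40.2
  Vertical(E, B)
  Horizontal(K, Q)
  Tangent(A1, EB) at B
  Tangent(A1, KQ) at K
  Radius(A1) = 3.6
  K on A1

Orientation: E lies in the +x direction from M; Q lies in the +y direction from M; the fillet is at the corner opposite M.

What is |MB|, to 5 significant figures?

77.929

M is at the origin; M and E share the same y with |ME| = 68.8 and E on the +x side, so E = (68.800, 0.0000). MQ is vertical with |MQ| = 40.2 and Q on the +y side, so Q = (0.0000, 40.200). The virtual corner opposite M is at (68.800, 40.200). A1 meets EB tangentially, so VB is at right angles to EB and the tangent condition forces VK to be normal to KQ, with radius 3.6, so the center V sits 3.6 in from both sides at V = (65.200, 36.600). That places the tangent points at B = (68.800, 36.600) on EB and K = (65.200, 40.200) on KQ. Then |MB| = |B − M| = 77.929.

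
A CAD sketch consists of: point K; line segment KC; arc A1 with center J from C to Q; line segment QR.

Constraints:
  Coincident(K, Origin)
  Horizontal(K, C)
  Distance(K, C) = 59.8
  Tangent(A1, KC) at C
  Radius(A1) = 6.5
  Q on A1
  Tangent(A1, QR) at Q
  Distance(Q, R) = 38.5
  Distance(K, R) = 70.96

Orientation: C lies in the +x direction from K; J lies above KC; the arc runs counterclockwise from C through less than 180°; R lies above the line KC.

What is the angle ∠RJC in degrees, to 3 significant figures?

172°

Checks: |JC| = 6.500 ✓; |JQ| = 6.500 ✓; ∠(JQ, QR) = 90.00° ✓; |QR| = 38.50 ✓; |KR| = 70.96 ✓.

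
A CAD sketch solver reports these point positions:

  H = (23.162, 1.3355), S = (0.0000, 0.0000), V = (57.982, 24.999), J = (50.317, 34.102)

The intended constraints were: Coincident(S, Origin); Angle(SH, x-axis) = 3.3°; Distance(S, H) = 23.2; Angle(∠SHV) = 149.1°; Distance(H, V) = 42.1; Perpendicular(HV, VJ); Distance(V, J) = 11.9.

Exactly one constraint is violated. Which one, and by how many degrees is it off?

Perpendicular(HV, VJ) — off by 5.90°.

S = (0.00, 0.00) ✓; SH at 3.300° ✓; |SH| = 23.20 ✓; ∠SHV = 149.1° ✓; |HV| = 42.10 ✓; ∠(HV, VJ) = 95.90° ✗; |VJ| = 11.90 ✓.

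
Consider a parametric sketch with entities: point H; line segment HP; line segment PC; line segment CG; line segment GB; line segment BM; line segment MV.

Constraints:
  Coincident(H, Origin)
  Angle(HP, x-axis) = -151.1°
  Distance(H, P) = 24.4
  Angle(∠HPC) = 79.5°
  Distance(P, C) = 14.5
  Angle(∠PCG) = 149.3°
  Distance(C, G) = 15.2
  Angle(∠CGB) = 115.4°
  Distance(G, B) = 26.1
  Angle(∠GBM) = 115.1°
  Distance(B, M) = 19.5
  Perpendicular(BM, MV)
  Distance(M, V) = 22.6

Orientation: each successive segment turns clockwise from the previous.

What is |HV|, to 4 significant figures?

7.212

∠GBM = 115.1° gives BM at -51.80° from the x-axis; with |BM| = 19.5, M = (14.78, 7.409). BM is perpendicular to MV, so MV runs at -141.8°; with |MV| = 22.6, V = (-2.981, -6.567). Then |HV| = |V − H| = 7.212.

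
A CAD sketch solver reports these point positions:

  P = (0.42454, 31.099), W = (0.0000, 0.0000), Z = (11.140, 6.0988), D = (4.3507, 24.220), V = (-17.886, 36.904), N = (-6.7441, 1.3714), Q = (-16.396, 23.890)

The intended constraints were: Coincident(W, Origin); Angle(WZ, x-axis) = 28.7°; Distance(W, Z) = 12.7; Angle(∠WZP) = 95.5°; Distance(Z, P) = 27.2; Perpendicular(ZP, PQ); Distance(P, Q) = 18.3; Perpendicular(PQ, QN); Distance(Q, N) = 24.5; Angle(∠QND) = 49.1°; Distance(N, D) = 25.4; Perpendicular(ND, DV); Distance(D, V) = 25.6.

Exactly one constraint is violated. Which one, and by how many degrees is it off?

Perpendicular(ND, DV) — off by 3.80°.

W = (0.00, 0.00) ✓; WZ at 28.70° ✓; |WZ| = 12.70 ✓; ∠WZP = 95.50° ✓; |ZP| = 27.20 ✓; ∠(ZP, PQ) = 90.00° ✓; |PQ| = 18.30 ✓; ∠(PQ, QN) = 90.00° ✓; |QN| = 24.50 ✓; ∠QND = 49.10° ✓; |ND| = 25.40 ✓; ∠(ND, DV) = 86.20° ✗; |DV| = 25.60 ✓.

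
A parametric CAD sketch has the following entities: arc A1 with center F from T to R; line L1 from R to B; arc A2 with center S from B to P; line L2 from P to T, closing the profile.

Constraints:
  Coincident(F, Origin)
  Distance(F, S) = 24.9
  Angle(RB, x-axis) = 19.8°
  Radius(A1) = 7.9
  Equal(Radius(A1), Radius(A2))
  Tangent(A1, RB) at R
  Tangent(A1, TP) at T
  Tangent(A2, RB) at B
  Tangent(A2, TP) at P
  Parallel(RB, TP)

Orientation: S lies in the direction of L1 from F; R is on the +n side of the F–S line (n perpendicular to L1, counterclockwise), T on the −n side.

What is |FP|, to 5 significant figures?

26.123

The slot axis is L1's direction at 19.8°, so u = (cos 19.8°, sin 19.8°) = (0.94088, 0.33874) and n = (−sin 19.8°, cos 19.8°) = (-0.33874, 0.94088). F is at the origin and S lies 24.9 along u from F, so S = 24.9·u = (23.428, 8.4346). Tangency of A1 to both parallel lines with radius 7.9 puts R and T at F ± 7.9·n: R = (-2.6760, 7.4330), T = (2.6760, -7.4330). Equal radii place B and P the same way about S: B = S + 7.9·n = (20.752, 15.868), P = S − 7.9·n = (26.104, 1.0016). Then |FP| = |P − F| = 26.123.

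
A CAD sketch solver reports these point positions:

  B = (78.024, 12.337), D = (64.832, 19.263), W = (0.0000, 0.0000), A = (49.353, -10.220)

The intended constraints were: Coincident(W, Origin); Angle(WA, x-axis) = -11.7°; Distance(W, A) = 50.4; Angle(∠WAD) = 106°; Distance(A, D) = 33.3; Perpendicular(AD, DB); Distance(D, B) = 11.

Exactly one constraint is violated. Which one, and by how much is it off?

Distance(D, B) = 11 — off by 3.90.

W = (0.00, 0.00) ✓; WA at -11.70° ✓; |WA| = 50.40 ✓; ∠WAD = 106.0° ✓; |AD| = 33.30 ✓; ∠(AD, DB) = 90.00° ✓; |DB| = 14.90 ✗.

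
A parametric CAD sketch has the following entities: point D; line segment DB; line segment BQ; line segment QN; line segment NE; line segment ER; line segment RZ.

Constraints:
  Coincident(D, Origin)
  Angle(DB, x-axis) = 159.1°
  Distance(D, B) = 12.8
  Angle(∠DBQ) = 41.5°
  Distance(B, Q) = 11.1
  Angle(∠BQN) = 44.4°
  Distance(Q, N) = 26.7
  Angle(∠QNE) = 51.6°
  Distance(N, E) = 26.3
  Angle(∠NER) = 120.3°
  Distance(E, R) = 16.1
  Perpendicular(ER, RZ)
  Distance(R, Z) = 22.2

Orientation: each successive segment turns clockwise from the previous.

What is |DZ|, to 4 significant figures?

9.561

D is at the origin; DB runs at 159.1° with length 12.8, so B = (-11.96, 4.566). ∠DBQ = 41.5° gives BQ at 20.60° from the x-axis; with |BQ| = 11.1, Q = (-1.568, 8.472). ∠BQN = 44.4° gives QN at -115.0° from the x-axis; with |QN| = 26.7, N = (-12.85, -15.73). ∠QNE = 51.6° gives NE at 116.6° from the x-axis; with |NE| = 26.3, E = (-24.63, 7.790). ∠NER = 120.3° gives ER at 56.90° from the x-axis; with |ER| = 16.1, R = (-15.84, 21.28). ER ⟂ RZ, so RZ runs at -33.10°; with |RZ| = 22.2, Z = (2.762, 9.153). Then |DZ| = |Z − D| = 9.561.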